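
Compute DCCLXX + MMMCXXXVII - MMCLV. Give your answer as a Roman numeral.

DCCLXX = 770, MMMCXXXVII = 3137, MMCLV = 2155
770 + 3137 = 3907
3907 - 2155 = 1752

MDCCLII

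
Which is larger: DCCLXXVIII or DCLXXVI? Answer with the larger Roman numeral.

DCCLXXVIII = 778
DCLXXVI = 676
778 is larger

DCCLXXVIII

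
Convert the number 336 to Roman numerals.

Convert 336 to Roman numerals:
  336 contains 3×100 (CCC)
  36 contains 3×10 (XXX)
  6 contains 1×5 (V)
  1 contains 1×1 (I)

CCCXXXVI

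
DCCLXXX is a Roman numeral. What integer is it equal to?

DCCLXXX: D=500, C=100, C=100, L=50, X=10, X=10, X=10
500 + 100 + 100 + 50 + 10 + 10 + 10 = 780

780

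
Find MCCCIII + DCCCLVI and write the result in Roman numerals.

MCCCIII = 1303
DCCCLVI = 856
1303 + 856 = 2159

MMCLIX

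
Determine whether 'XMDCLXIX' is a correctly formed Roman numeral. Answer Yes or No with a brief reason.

'XMDCLXIX': Invalid subtractive combination: XM

No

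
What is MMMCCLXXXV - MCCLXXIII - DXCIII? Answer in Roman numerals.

MMMCCLXXXV = 3285, MCCLXXIII = 1273, DXCIII = 593
3285 - 1273 = 2012
2012 - 593 = 1419

MCDXIX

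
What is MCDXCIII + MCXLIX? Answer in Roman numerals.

MCDXCIII = 1493
MCXLIX = 1149
1493 + 1149 = 2642

MMDCXLII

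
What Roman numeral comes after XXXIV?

XXXIV = 34; next is 35

XXXV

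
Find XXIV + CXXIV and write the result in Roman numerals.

XXIV = 24
CXXIV = 124
24 + 124 = 148

CXLVIII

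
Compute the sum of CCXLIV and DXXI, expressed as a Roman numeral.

CCXLIV = 244
DXXI = 521
244 + 521 = 765

DCCLXV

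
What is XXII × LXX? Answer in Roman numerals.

XXII = 22
LXX = 70
22 × 70 = 1540

MDXL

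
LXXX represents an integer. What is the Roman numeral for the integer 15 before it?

LXXX = 80
80 - 15 = 65

LXV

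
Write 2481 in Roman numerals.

Convert 2481 to Roman numerals:
  2481 contains 2×1000 (MM)
  481 contains 1×400 (CD)
  81 contains 1×50 (L)
  31 contains 3×10 (XXX)
  1 contains 1×1 (I)

MMCDLXXXI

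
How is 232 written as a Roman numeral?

Convert 232 to Roman numerals:
  232 contains 2×100 (CC)
  32 contains 3×10 (XXX)
  2 contains 2×1 (II)

CCXXXII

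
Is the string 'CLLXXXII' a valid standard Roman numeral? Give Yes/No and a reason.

'CLLXXXII': L should not appear more than once

No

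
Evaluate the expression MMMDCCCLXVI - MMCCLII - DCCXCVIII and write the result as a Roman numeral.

MMMDCCCLXVI = 3866, MMCCLII = 2252, DCCXCVIII = 798
3866 - 2252 = 1614
1614 - 798 = 816

DCCCXVI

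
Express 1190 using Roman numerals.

Convert 1190 to Roman numerals:
  1190 contains 1×1000 (M)
  190 contains 1×100 (C)
  90 contains 1×90 (XC)

MCXC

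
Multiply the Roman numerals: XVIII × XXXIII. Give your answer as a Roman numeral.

XVIII = 18
XXXIII = 33
18 × 33 = 594

DXCIV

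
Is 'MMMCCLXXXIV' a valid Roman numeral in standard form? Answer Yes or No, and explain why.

'MMMCCLXXXIV': Check the rules: uses only the symbols I, V, X, L, C, D, M; no symbol is repeated more than three times in a row; V, L and D each appear at most once; the only place a smaller symbol precedes a larger one is the allowed subtractive pair IV, the symbol right after such a pair (if any) is smaller than the pair's first symbol, and otherwise the values never increase from left to right. Value: M (1000) + M (1000) + M (1000) + C (100) + C (100) + L (50) + X (10) + X (10) + X (10) + IV (4) = 3284. So it is a valid standard Roman numeral.

Yes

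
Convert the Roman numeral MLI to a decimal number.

MLI: M=1000, L=50, I=1
1000 + 50 + 1 = 1051

1051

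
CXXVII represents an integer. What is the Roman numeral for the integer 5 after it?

CXXVII = 127
127 + 5 = 132

CXXXII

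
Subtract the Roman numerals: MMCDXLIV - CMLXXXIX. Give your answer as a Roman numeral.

MMCDXLIV = 2444
CMLXXXIX = 989
2444 - 989 = 1455

MCDLV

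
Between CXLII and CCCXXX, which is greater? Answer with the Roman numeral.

CXLII = 142
CCCXXX = 330
330 is larger

CCCXXX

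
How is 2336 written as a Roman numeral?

Convert 2336 to Roman numerals:
  2336 contains 2×1000 (MM)
  336 contains 3×100 (CCC)
  36 contains 3×10 (XXX)
  6 contains 1×5 (V)
  1 contains 1×1 (I)

MMCCCXXXVI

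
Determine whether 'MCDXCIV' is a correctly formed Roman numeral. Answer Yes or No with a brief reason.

'MCDXCIV': Check the rules: uses only the symbols I, V, X, L, C, D, M; no symbol is repeated more than three times in a row; V, L and D each appear at most once; the only places a smaller symbol precedes a larger one are the allowed subtractive pairs CD, XC, IV, the symbol right after such a pair (if any) is smaller than the pair's first symbol, and otherwise the values never increase from left to right. Value: M (1000) + CD (400) + XC (90) + IV (4) = 1494. So it is a valid standard Roman numeral.

Yes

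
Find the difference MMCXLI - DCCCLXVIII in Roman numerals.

MMCXLI = 2141
DCCCLXVIII = 868
2141 - 868 = 1273

MCCLXXIII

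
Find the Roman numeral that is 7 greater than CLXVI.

CLXVI = 166
166 + 7 = 173

CLXXIII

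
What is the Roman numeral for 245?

Convert 245 to Roman numerals:
  245 contains 2×100 (CC)
  45 contains 1×40 (XL)
  5 contains 1×5 (V)

CCXLV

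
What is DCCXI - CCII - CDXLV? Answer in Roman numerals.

DCCXI = 711, CCII = 202, CDXLV = 445
711 - 202 = 509
509 - 445 = 64

LXIV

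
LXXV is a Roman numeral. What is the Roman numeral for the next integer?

LXXV = 75; next is 76

LXXVI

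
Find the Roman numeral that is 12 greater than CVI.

CVI = 106
106 + 12 = 118

CXVIII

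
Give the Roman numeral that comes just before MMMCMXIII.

MMMCMXIII = 3913, so the previous integer is 3913 - 1 = 3912

MMMCMXII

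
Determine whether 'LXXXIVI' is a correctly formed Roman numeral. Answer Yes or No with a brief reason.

'LXXXIVI': I cannot come right after the subtractive pair IV: once I is subtracted in IV, the next symbol must be smaller than I

No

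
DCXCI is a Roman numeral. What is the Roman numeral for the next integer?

DCXCI = 691, so the next integer is 691 + 1 = 692

DCXCII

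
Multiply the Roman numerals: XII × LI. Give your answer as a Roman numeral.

XII = 12
LI = 51
12 × 51 = 612

DCXII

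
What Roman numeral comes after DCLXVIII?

DCLXVIII = 668; next is 669

DCLXIX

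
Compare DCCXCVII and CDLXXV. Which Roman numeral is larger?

DCCXCVII = 797
CDLXXV = 475
797 is larger

DCCXCVII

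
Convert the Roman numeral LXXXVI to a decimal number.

LXXXVI: L=50, X=10, X=10, X=10, V=5, I=1
50 + 10 + 10 + 10 + 5 + 1 = 86

86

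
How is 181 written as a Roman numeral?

Convert 181 to Roman numerals:
  181 contains 1×100 (C)
  81 contains 1×50 (L)
  31 contains 3×10 (XXX)
  1 contains 1×1 (I)

CLXXXI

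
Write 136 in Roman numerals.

Convert 136 to Roman numerals:
  136 contains 1×100 (C)
  36 contains 3×10 (XXX)
  6 contains 1×5 (V)
  1 contains 1×1 (I)

CXXXVI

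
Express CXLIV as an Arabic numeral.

CXLIV: C=100, XL=40, IV=4
100 + 40 + 4 = 144

144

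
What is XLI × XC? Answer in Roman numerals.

XLI = 41
XC = 90
41 × 90 = 3690

MMMDCXC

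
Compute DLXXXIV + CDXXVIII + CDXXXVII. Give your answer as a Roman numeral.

DLXXXIV = 584, CDXXVIII = 428, CDXXXVII = 437
584 + 428 = 1012
1012 + 437 = 1449

MCDXLIX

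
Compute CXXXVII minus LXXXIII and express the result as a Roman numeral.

CXXXVII = 137
LXXXIII = 83
137 - 83 = 54

LIV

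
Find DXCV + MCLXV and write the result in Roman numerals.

DXCV = 595
MCLXV = 1165
595 + 1165 = 1760

MDCCLX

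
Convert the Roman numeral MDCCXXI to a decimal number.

MDCCXXI: M=1000, D=500, C=100, C=100, X=10, X=10, I=1
1000 + 500 + 100 + 100 + 10 + 10 + 1 = 1721

1721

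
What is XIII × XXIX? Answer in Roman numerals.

XIII = 13
XXIX = 29
13 × 29 = 377

CCCLXXVII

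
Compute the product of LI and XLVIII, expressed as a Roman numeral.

LI = 51
XLVIII = 48
51 × 48 = 2448

MMCDXLVIII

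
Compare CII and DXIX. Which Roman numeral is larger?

CII = 102
DXIX = 519
519 is larger

DXIX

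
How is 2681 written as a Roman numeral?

Convert 2681 to Roman numerals:
  2681 contains 2×1000 (MM)
  681 contains 1×500 (D)
  181 contains 1×100 (C)
  81 contains 1×50 (L)
  31 contains 3×10 (XXX)
  1 contains 1×1 (I)

MMDCLXXXI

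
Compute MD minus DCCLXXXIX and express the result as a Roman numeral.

MD = 1500
DCCLXXXIX = 789
1500 - 789 = 711

DCCXI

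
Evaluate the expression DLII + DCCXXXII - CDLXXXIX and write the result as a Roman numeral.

DLII = 552, DCCXXXII = 732, CDLXXXIX = 489
552 + 732 = 1284
1284 - 489 = 795

DCCXCV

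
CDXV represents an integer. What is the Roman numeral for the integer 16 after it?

CDXV = 415
415 + 16 = 431

CDXXXI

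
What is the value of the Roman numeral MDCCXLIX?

MDCCXLIX: M=1000, D=500, C=100, C=100, XL=40, IX=9
1000 + 500 + 100 + 100 + 40 + 9 = 1749

1749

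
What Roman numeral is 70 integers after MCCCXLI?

MCCCXLI = 1341
1341 + 70 = 1411

MCDXI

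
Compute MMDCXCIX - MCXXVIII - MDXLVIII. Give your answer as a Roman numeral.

MMDCXCIX = 2699, MCXXVIII = 1128, MDXLVIII = 1548
2699 - 1128 = 1571
1571 - 1548 = 23

XXIII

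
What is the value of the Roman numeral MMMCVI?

MMMCVI: M=1000, M=1000, M=1000, C=100, V=5, I=1
1000 + 1000 + 1000 + 100 + 5 + 1 = 3106

3106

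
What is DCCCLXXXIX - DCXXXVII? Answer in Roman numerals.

DCCCLXXXIX = 889
DCXXXVII = 637
889 - 637 = 252

CCLII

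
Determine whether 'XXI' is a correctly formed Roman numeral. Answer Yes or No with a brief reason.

'XXI': Check the rules: uses only the symbols I, V, X, L, C, D, M; no symbol is repeated more than three times in a row; V, L and D each appear at most once; no smaller symbol precedes a larger one (values never increase from left to right). Value: X (10) + X (10) + I (1) = 21. So it is a valid standard Roman numeral.

Yes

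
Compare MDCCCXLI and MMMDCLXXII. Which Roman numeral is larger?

MDCCCXLI = 1841
MMMDCLXXII = 3672
3672 is larger

MMMDCLXXII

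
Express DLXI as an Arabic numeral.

DLXI: D=500, L=50, X=10, I=1
500 + 50 + 10 + 1 = 561

561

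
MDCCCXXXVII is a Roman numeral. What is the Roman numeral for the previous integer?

MDCCCXXXVII = 1837, so the previous integer is 1837 - 1 = 1836

MDCCCXXXVI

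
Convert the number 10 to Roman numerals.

Convert 10 to Roman numerals:
  10 contains 1×10 (X)

X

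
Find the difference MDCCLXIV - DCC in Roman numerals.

MDCCLXIV = 1764
DCC = 700
1764 - 700 = 1064

MLXIV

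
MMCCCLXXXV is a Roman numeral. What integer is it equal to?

MMCCCLXXXV: M=1000, M=1000, C=100, C=100, C=100, L=50, X=10, X=10, X=10, V=5
1000 + 1000 + 100 + 100 + 100 + 50 + 10 + 10 + 10 + 5 = 2385

2385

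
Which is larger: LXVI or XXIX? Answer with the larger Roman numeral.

LXVI = 66
XXIX = 29
66 is larger

LXVI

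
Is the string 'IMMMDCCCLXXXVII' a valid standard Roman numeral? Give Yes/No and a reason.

'IMMMDCCCLXXXVII': Invalid subtractive combination: IM

No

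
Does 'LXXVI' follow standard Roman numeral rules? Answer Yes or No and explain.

'LXXVI': Check the rules: uses only the symbols I, V, X, L, C, D, M; no symbol is repeated more than three times in a row; V, L and D each appear at most once; no smaller symbol precedes a larger one (values never increase from left to right). Value: L (50) + X (10) + X (10) + V (5) + I (1) = 76. So it is a valid standard Roman numeral.

Yes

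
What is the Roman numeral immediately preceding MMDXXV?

MMDXXV = 2525; previous is 2524

MMDXXIV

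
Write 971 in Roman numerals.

Convert 971 to Roman numerals:
  971 contains 1×900 (CM)
  71 contains 1×50 (L)
  21 contains 2×10 (XX)
  1 contains 1×1 (I)

CMLXXI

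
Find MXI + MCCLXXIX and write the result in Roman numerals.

MXI = 1011
MCCLXXIX = 1279
1011 + 1279 = 2290

MMCCXC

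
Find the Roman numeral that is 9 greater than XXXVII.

XXXVII = 37
37 + 9 = 46

XLVI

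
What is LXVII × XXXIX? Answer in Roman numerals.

LXVII = 67
XXXIX = 39
67 × 39 = 2613

MMDCXIII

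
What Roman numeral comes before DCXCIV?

DCXCIV = 694, so the previous integer is 694 - 1 = 693

DCXCIII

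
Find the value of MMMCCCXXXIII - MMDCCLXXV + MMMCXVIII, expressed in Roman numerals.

MMMCCCXXXIII = 3333, MMDCCLXXV = 2775, MMMCXVIII = 3118
3333 - 2775 = 558
558 + 3118 = 3676

MMMDCLXXVI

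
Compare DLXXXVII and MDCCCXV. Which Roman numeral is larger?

DLXXXVII = 587
MDCCCXV = 1815
1815 is larger

MDCCCXV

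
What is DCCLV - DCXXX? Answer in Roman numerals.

DCCLV = 755
DCXXX = 630
755 - 630 = 125

CXXV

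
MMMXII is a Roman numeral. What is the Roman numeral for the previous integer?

MMMXII = 3012, so the previous integer is 3012 - 1 = 3011

MMMXI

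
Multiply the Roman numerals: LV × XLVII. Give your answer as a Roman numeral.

LV = 55
XLVII = 47
55 × 47 = 2585

MMDLXXXV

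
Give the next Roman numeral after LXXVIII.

LXXVIII = 78, so the next integer is 78 + 1 = 79

LXXIX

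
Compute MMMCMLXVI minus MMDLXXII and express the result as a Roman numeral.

MMMCMLXVI = 3966
MMDLXXII = 2572
3966 - 2572 = 1394

MCCCXCIV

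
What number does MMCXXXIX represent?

MMCXXXIX: M=1000, M=1000, C=100, X=10, X=10, X=10, IX=9
1000 + 1000 + 100 + 10 + 10 + 10 + 9 = 2139

2139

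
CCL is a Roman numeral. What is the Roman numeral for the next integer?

CCL = 250; next is 251

CCLI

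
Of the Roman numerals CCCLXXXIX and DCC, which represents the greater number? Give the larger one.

CCCLXXXIX = 389
DCC = 700
700 is larger

DCC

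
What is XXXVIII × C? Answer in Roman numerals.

XXXVIII = 38
C = 100
38 × 100 = 3800

MMMDCCC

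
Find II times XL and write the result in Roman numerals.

II = 2
XL = 40
2 × 40 = 80

LXXX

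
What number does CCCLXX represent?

CCCLXX: C=100, C=100, C=100, L=50, X=10, X=10
100 + 100 + 100 + 50 + 10 + 10 = 370

370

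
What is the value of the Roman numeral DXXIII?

DXXIII: D=500, X=10, X=10, I=1, I=1, I=1
500 + 10 + 10 + 1 + 1 + 1 = 523

523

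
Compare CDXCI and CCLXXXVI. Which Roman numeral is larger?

CDXCI = 491
CCLXXXVI = 286
491 is larger

CDXCI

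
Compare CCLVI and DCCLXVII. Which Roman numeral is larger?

CCLVI = 256
DCCLXVII = 767
767 is larger

DCCLXVII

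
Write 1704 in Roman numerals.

Convert 1704 to Roman numerals:
  1704 contains 1×1000 (M)
  704 contains 1×500 (D)
  204 contains 2×100 (CC)
  4 contains 1×4 (IV)

MDCCIV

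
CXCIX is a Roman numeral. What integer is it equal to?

CXCIX: C=100, XC=90, IX=9
100 + 90 + 9 = 199

199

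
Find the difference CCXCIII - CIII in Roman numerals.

CCXCIII = 293
CIII = 103
293 - 103 = 190

CXC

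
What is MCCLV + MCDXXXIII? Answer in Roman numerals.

MCCLV = 1255
MCDXXXIII = 1433
1255 + 1433 = 2688

MMDCLXXXVIII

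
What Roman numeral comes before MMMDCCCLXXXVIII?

MMMDCCCLXXXVIII = 3888, so the previous integer is 3888 - 1 = 3887

MMMDCCCLXXXVII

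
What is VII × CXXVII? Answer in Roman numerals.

VII = 7
CXXVII = 127
7 × 127 = 889

DCCCLXXXIX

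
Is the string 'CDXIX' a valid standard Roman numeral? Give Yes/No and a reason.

'CDXIX': Check the rules: uses only the symbols I, V, X, L, C, D, M; no symbol is repeated more than three times in a row; V, L and D each appear at most once; the only places a smaller symbol precedes a larger one are the allowed subtractive pairs CD, IX, the symbol right after such a pair (if any) is smaller than the pair's first symbol, and otherwise the values never increase from left to right. Value: CD (400) + X (10) + IX (9) = 419. So it is a valid standard Roman numeral.

Yes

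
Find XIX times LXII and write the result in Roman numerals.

XIX = 19
LXII = 62
19 × 62 = 1178

MCLXXVIII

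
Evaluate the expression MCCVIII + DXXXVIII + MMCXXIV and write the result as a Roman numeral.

MCCVIII = 1208, DXXXVIII = 538, MMCXXIV = 2124
1208 + 538 = 1746
1746 + 2124 = 3870

MMMDCCCLXX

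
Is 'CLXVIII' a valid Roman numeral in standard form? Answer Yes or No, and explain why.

'CLXVIII': Check the rules: uses only the symbols I, V, X, L, C, D, M; no symbol is repeated more than three times in a row; V, L and D each appear at most once; no smaller symbol precedes a larger one (values never increase from left to right). Value: C (100) + L (50) + X (10) + V (5) + I (1) + I (1) + I (1) = 168. So it is a valid standard Roman numeral.

Yes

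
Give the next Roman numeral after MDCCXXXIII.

MDCCXXXIII = 1733, so the next integer is 1733 + 1 = 1734

MDCCXXXIV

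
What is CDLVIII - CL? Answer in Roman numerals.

CDLVIII = 458
CL = 150
458 - 150 = 308

CCCVIII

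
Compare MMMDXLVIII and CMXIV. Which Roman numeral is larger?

MMMDXLVIII = 3548
CMXIV = 914
3548 is larger

MMMDXLVIII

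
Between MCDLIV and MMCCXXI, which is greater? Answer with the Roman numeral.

MCDLIV = 1454
MMCCXXI = 2221
2221 is larger

MMCCXXI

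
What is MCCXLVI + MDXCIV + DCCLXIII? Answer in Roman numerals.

MCCXLVI = 1246, MDXCIV = 1594, DCCLXIII = 763
1246 + 1594 = 2840
2840 + 763 = 3603

MMMDCIII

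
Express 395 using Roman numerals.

Convert 395 to Roman numerals:
  395 contains 3×100 (CCC)
  95 contains 1×90 (XC)
  5 contains 1×5 (V)

CCCXCV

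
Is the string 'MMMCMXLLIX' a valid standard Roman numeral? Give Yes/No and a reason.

'MMMCMXLLIX': L should not appear more than once

No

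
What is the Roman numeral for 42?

Convert 42 to Roman numerals:
  42 contains 1×40 (XL)
  2 contains 2×1 (II)

XLII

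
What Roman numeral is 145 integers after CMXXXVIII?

CMXXXVIII = 938
938 + 145 = 1083

MLXXXIII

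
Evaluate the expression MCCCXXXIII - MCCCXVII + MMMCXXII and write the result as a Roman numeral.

MCCCXXXIII = 1333, MCCCXVII = 1317, MMMCXXII = 3122
1333 - 1317 = 16
16 + 3122 = 3138

MMMCXXXVIII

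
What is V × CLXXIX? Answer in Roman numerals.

V = 5
CLXXIX = 179
5 × 179 = 895

DCCCXCV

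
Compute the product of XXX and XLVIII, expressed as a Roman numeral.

XXX = 30
XLVIII = 48
30 × 48 = 1440

MCDXL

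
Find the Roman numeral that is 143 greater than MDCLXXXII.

MDCLXXXII = 1682
1682 + 143 = 1825

MDCCCXXV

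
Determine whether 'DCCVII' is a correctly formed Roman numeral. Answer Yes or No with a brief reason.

'DCCVII': Check the rules: uses only the symbols I, V, X, L, C, D, M; no symbol is repeated more than three times in a row; V, L and D each appear at most once; no smaller symbol precedes a larger one (values never increase from left to right). Value: D (500) + C (100) + C (100) + V (5) + I (1) + I (1) = 707. So it is a valid standard Roman numeral.

Yes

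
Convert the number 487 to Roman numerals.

Convert 487 to Roman numerals:
  487 contains 1×400 (CD)
  87 contains 1×50 (L)
  37 contains 3×10 (XXX)
  7 contains 1×5 (V)
  2 contains 2×1 (II)

CDLXXXVII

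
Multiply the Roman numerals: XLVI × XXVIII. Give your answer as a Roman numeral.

XLVI = 46
XXVIII = 28
46 × 28 = 1288

MCCLXXXVIII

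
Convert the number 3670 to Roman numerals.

Convert 3670 to Roman numerals:
  3670 contains 3×1000 (MMM)
  670 contains 1×500 (D)
  170 contains 1×100 (C)
  70 contains 1×50 (L)
  20 contains 2×10 (XX)

MMMDCLXX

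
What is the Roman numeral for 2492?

Convert 2492 to Roman numerals:
  2492 contains 2×1000 (MM)
  492 contains 1×400 (CD)
  92 contains 1×90 (XC)
  2 contains 2×1 (II)

MMCDXCII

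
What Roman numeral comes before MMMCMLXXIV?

MMMCMLXXIV = 3974, so the previous integer is 3974 - 1 = 3973

MMMCMLXXIII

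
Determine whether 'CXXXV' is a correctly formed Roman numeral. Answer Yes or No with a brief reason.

'CXXXV': Check the rules: uses only the symbols I, V, X, L, C, D, M; no symbol is repeated more than three times in a row; V, L and D each appear at most once; no smaller symbol precedes a larger one (values never increase from left to right). Value: C (100) + X (10) + X (10) + X (10) + V (5) = 135. So it is a valid standard Roman numeral.

Yes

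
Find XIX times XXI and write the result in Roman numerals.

XIX = 19
XXI = 21
19 × 21 = 399

CCCXCIX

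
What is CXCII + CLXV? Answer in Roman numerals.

CXCII = 192
CLXV = 165
192 + 165 = 357

CCCLVII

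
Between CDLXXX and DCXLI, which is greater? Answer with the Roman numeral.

CDLXXX = 480
DCXLI = 641
641 is larger

DCXLI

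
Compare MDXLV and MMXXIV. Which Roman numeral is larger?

MDXLV = 1545
MMXXIV = 2024
2024 is larger

MMXXIV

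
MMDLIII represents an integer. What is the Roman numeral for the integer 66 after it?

MMDLIII = 2553
2553 + 66 = 2619

MMDCXIX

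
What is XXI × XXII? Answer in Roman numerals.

XXI = 21
XXII = 22
21 × 22 = 462

CDLXII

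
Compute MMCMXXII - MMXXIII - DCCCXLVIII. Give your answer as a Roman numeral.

MMCMXXII = 2922, MMXXIII = 2023, DCCCXLVIII = 848
2922 - 2023 = 899
899 - 848 = 51

LI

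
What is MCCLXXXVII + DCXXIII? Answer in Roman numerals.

MCCLXXXVII = 1287
DCXXIII = 623
1287 + 623 = 1910

MCMX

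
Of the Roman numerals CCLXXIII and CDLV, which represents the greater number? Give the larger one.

CCLXXIII = 273
CDLV = 455
455 is larger

CDLV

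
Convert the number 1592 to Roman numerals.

Convert 1592 to Roman numerals:
  1592 contains 1×1000 (M)
  592 contains 1×500 (D)
  92 contains 1×90 (XC)
  2 contains 2×1 (II)

MDXCII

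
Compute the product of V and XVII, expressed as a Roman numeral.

V = 5
XVII = 17
5 × 17 = 85

LXXXV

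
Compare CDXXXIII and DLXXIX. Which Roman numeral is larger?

CDXXXIII = 433
DLXXIX = 579
579 is larger

DLXXIX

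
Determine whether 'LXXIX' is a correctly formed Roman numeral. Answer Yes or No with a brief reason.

'LXXIX': Check the rules: uses only the symbols I, V, X, L, C, D, M; no symbol is repeated more than three times in a row; V, L and D each appear at most once; the only place a smaller symbol precedes a larger one is the allowed subtractive pair IX, the symbol right after such a pair (if any) is smaller than the pair's first symbol, and otherwise the values never increase from left to right. Value: L (50) + X (10) + X (10) + IX (9) = 79. So it is a valid standard Roman numeral.

Yes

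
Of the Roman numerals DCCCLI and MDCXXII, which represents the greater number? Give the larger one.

DCCCLI = 851
MDCXXII = 1622
1622 is larger

MDCXXII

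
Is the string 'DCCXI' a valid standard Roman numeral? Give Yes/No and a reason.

'DCCXI': Check the rules: uses only the symbols I, V, X, L, C, D, M; no symbol is repeated more than three times in a row; V, L and D each appear at most once; no smaller symbol precedes a larger one (values never increase from left to right). Value: D (500) + C (100) + C (100) + X (10) + I (1) = 711. So it is a valid standard Roman numeral.

Yes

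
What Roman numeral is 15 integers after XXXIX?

XXXIX = 39
39 + 15 = 54

LIV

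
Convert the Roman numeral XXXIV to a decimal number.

XXXIV: X=10, X=10, X=10, IV=4
10 + 10 + 10 + 4 = 34

34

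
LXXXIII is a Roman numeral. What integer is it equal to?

LXXXIII: L=50, X=10, X=10, X=10, I=1, I=1, I=1
50 + 10 + 10 + 10 + 1 + 1 + 1 = 83

83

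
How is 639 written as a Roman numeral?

Convert 639 to Roman numerals:
  639 contains 1×500 (D)
  139 contains 1×100 (C)
  39 contains 3×10 (XXX)
  9 contains 1×9 (IX)

DCXXXIX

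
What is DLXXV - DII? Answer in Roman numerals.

DLXXV = 575
DII = 502
575 - 502 = 73

LXXIII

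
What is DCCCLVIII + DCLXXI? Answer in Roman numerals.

DCCCLVIII = 858
DCLXXI = 671
858 + 671 = 1529

MDXXIX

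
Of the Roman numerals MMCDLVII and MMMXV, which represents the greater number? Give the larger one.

MMCDLVII = 2457
MMMXV = 3015
3015 is larger

MMMXV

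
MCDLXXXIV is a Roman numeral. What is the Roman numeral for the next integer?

MCDLXXXIV = 1484; next is 1485

MCDLXXXV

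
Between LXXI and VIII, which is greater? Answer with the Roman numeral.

LXXI = 71
VIII = 8
71 is larger

LXXI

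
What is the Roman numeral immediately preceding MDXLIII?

MDXLIII = 1543, so the previous integer is 1543 - 1 = 1542

MDXLII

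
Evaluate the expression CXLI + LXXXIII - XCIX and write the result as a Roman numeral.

CXLI = 141, LXXXIII = 83, XCIX = 99
141 + 83 = 224
224 - 99 = 125

CXXV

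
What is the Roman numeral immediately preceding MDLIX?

MDLIX = 1559, so the previous integer is 1559 - 1 = 1558

MDLVIII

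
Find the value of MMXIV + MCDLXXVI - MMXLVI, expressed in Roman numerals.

MMXIV = 2014, MCDLXXVI = 1476, MMXLVI = 2046
2014 + 1476 = 3490
3490 - 2046 = 1444

MCDXLIV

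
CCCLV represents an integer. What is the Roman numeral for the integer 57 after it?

CCCLV = 355
355 + 57 = 412

CDXII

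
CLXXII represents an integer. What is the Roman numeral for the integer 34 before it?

CLXXII = 172
172 - 34 = 138

CXXXVIII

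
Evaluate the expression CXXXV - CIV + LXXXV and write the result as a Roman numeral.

CXXXV = 135, CIV = 104, LXXXV = 85
135 - 104 = 31
31 + 85 = 116

CXVI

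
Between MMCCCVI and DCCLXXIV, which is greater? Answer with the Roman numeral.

MMCCCVI = 2306
DCCLXXIV = 774
2306 is larger

MMCCCVI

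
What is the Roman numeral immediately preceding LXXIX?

LXXIX = 79, so the previous integer is 79 - 1 = 78

LXXVIII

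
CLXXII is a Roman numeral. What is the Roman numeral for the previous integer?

CLXXII = 172; previous is 171

CLXXI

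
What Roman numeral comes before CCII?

CCII = 202; previous is 201

CCI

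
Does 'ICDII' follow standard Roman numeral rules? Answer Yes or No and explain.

'ICDII': Invalid subtractive combination: IC

No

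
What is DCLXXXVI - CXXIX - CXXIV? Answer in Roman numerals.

DCLXXXVI = 686, CXXIX = 129, CXXIV = 124
686 - 129 = 557
557 - 124 = 433

CDXXXIII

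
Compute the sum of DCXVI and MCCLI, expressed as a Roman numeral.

DCXVI = 616
MCCLI = 1251
616 + 1251 = 1867

MDCCCLXVII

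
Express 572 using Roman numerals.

Convert 572 to Roman numerals:
  572 contains 1×500 (D)
  72 contains 1×50 (L)
  22 contains 2×10 (XX)
  2 contains 2×1 (II)

DLXXII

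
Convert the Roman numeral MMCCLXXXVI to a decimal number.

MMCCLXXXVI: M=1000, M=1000, C=100, C=100, L=50, X=10, X=10, X=10, V=5, I=1
1000 + 1000 + 100 + 100 + 50 + 10 + 10 + 10 + 5 + 1 = 2286

2286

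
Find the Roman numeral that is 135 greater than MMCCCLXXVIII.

MMCCCLXXVIII = 2378
2378 + 135 = 2513

MMDXIII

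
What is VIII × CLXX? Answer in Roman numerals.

VIII = 8
CLXX = 170
8 × 170 = 1360

MCCCLX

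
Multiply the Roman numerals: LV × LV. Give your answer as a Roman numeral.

LV = 55
LV = 55
55 × 55 = 3025

MMMXXV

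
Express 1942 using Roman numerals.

Convert 1942 to Roman numerals:
  1942 contains 1×1000 (M)
  942 contains 1×900 (CM)
  42 contains 1×40 (XL)
  2 contains 2×1 (II)

MCMXLII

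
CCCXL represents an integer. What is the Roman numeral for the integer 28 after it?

CCCXL = 340
340 + 28 = 368

CCCLXVIII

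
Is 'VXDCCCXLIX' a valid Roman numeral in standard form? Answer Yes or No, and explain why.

'VXDCCCXLIX': Invalid subtractive combination: VX

No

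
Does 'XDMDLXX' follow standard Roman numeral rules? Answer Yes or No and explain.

'XDMDLXX': D should not appear more than once

No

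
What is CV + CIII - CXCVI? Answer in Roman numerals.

CV = 105, CIII = 103, CXCVI = 196
105 + 103 = 208
208 - 196 = 12

XII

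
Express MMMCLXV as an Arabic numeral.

MMMCLXV: M=1000, M=1000, M=1000, C=100, L=50, X=10, V=5
1000 + 1000 + 1000 + 100 + 50 + 10 + 5 = 3165

3165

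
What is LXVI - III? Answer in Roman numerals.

LXVI = 66
III = 3
66 - 3 = 63

LXIII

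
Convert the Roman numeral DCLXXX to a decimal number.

DCLXXX: D=500, C=100, L=50, X=10, X=10, X=10
500 + 100 + 50 + 10 + 10 + 10 = 680

680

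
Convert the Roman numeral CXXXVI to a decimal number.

CXXXVI: C=100, X=10, X=10, X=10, V=5, I=1
100 + 10 + 10 + 10 + 5 + 1 = 136

136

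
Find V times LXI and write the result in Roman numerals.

V = 5
LXI = 61
5 × 61 = 305

CCCV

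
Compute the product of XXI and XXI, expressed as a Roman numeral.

XXI = 21
XXI = 21
21 × 21 = 441

CDXLI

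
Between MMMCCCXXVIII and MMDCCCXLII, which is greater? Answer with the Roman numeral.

MMMCCCXXVIII = 3328
MMDCCCXLII = 2842
3328 is larger

MMMCCCXXVIII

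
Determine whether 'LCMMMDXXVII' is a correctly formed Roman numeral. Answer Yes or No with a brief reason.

'LCMMMDXXVII': Invalid subtractive combination: LC

No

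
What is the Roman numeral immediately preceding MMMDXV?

MMMDXV = 3515, so the previous integer is 3515 - 1 = 3514

MMMDXIV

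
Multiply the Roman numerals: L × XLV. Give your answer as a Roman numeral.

L = 50
XLV = 45
50 × 45 = 2250

MMCCL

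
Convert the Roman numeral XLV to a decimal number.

XLV: XL=40, V=5
40 + 5 = 45

45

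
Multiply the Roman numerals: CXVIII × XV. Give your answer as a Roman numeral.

CXVIII = 118
XV = 15
118 × 15 = 1770

MDCCLXX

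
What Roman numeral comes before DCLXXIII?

DCLXXIII = 673; previous is 672

DCLXXII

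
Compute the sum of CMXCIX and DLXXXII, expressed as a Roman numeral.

CMXCIX = 999
DLXXXII = 582
999 + 582 = 1581

MDLXXXI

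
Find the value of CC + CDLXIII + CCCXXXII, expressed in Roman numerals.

CC = 200, CDLXIII = 463, CCCXXXII = 332
200 + 463 = 663
663 + 332 = 995

CMXCV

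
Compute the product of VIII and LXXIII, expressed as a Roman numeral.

VIII = 8
LXXIII = 73
8 × 73 = 584

DLXXXIV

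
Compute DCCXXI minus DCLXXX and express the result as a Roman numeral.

DCCXXI = 721
DCLXXX = 680
721 - 680 = 41

XLI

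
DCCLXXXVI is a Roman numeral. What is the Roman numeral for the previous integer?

DCCLXXXVI = 786; previous is 785

DCCLXXXV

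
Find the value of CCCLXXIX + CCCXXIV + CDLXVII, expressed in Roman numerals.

CCCLXXIX = 379, CCCXXIV = 324, CDLXVII = 467
379 + 324 = 703
703 + 467 = 1170

MCLXX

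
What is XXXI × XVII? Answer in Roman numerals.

XXXI = 31
XVII = 17
31 × 17 = 527

DXXVII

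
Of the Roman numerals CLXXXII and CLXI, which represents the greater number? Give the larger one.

CLXXXII = 182
CLXI = 161
182 is larger

CLXXXII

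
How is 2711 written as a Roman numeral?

Convert 2711 to Roman numerals:
  2711 contains 2×1000 (MM)
  711 contains 1×500 (D)
  211 contains 2×100 (CC)
  11 contains 1×10 (X)
  1 contains 1×1 (I)

MMDCCXI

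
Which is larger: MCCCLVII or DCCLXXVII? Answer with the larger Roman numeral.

MCCCLVII = 1357
DCCLXXVII = 777
1357 is larger

MCCCLVII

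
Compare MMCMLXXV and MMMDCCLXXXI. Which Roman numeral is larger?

MMCMLXXV = 2975
MMMDCCLXXXI = 3781
3781 is larger

MMMDCCLXXXI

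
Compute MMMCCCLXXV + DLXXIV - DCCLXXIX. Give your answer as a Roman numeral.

MMMCCCLXXV = 3375, DLXXIV = 574, DCCLXXIX = 779
3375 + 574 = 3949
3949 - 779 = 3170

MMMCLXX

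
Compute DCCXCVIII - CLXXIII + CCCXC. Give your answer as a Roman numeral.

DCCXCVIII = 798, CLXXIII = 173, CCCXC = 390
798 - 173 = 625
625 + 390 = 1015

MXV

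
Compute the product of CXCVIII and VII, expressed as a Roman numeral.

CXCVIII = 198
VII = 7
198 × 7 = 1386

MCCCLXXXVI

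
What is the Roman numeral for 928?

Convert 928 to Roman numerals:
  928 contains 1×900 (CM)
  28 contains 2×10 (XX)
  8 contains 1×5 (V)
  3 contains 3×1 (III)

CMXXVIII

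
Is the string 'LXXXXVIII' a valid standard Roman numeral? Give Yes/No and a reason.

'LXXXXVIII': More than 3 consecutive X's

No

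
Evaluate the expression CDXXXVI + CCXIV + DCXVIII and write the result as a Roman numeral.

CDXXXVI = 436, CCXIV = 214, DCXVIII = 618
436 + 214 = 650
650 + 618 = 1268

MCCLXVIII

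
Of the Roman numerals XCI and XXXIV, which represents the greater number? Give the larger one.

XCI = 91
XXXIV = 34
91 is larger

XCI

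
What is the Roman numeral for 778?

Convert 778 to Roman numerals:
  778 contains 1×500 (D)
  278 contains 2×100 (CC)
  78 contains 1×50 (L)
  28 contains 2×10 (XX)
  8 contains 1×5 (V)
  3 contains 3×1 (III)

DCCLXXVIII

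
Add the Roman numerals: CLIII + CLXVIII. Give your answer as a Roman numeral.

CLIII = 153
CLXVIII = 168
153 + 168 = 321

CCCXXI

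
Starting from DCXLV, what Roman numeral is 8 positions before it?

DCXLV = 645
645 - 8 = 637

DCXXXVII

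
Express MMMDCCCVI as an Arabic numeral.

MMMDCCCVI: M=1000, M=1000, M=1000, D=500, C=100, C=100, C=100, V=5, I=1
1000 + 1000 + 1000 + 500 + 100 + 100 + 100 + 5 + 1 = 3806

3806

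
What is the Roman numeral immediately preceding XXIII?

XXIII = 23, so the previous integer is 23 - 1 = 22

XXII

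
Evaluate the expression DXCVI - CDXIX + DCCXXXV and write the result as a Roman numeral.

DXCVI = 596, CDXIX = 419, DCCXXXV = 735
596 - 419 = 177
177 + 735 = 912

CMXII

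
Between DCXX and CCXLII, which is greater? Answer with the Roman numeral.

DCXX = 620
CCXLII = 242
620 is larger

DCXX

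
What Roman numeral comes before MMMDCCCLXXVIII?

MMMDCCCLXXVIII = 3878; previous is 3877

MMMDCCCLXXVII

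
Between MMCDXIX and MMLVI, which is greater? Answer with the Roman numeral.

MMCDXIX = 2419
MMLVI = 2056
2419 is larger

MMCDXIX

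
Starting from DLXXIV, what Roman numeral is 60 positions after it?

DLXXIV = 574
574 + 60 = 634

DCXXXIV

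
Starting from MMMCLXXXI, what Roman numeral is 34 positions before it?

MMMCLXXXI = 3181
3181 - 34 = 3147

MMMCXLVII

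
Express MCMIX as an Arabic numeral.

MCMIX: M=1000, CM=900, IX=9
1000 + 900 + 9 = 1909

1909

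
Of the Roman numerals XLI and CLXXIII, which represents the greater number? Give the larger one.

XLI = 41
CLXXIII = 173
173 is larger

CLXXIII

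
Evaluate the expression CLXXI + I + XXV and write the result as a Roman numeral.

CLXXI = 171, I = 1, XXV = 25
171 + 1 = 172
172 + 25 = 197

CXCVII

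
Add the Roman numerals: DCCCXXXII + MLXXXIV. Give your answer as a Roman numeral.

DCCCXXXII = 832
MLXXXIV = 1084
832 + 1084 = 1916

MCMXVI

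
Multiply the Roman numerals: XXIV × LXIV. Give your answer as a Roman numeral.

XXIV = 24
LXIV = 64
24 × 64 = 1536

MDXXXVI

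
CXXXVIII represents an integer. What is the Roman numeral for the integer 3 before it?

CXXXVIII = 138
138 - 3 = 135

CXXXV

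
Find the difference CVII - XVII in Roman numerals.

CVII = 107
XVII = 17
107 - 17 = 90

XC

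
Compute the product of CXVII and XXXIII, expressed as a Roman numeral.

CXVII = 117
XXXIII = 33
117 × 33 = 3861

MMMDCCCLXI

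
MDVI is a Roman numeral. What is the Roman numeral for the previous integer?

MDVI = 1506; previous is 1505

MDV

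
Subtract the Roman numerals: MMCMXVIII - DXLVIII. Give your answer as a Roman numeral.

MMCMXVIII = 2918
DXLVIII = 548
2918 - 548 = 2370

MMCCCLXX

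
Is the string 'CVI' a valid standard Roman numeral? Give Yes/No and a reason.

'CVI': Check the rules: uses only the symbols I, V, X, L, C, D, M; no symbol is repeated more than three times in a row; V, L and D each appear at most once; no smaller symbol precedes a larger one (values never increase from left to right). Value: C (100) + V (5) + I (1) = 106. So it is a valid standard Roman numeral.

Yes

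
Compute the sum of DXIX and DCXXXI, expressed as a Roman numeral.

DXIX = 519
DCXXXI = 631
519 + 631 = 1150

MCL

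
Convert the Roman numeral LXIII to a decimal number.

LXIII: L=50, X=10, I=1, I=1, I=1
50 + 10 + 1 + 1 + 1 = 63

63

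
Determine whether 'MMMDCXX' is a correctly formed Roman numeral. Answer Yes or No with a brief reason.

'MMMDCXX': Check the rules: uses only the symbols I, V, X, L, C, D, M; no symbol is repeated more than three times in a row; V, L and D each appear at most once; no smaller symbol precedes a larger one (values never increase from left to right). Value: M (1000) + M (1000) + M (1000) + D (500) + C (100) + X (10) + X (10) = 3620. So it is a valid standard Roman numeral.

Yes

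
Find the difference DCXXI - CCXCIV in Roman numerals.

DCXXI = 621
CCXCIV = 294
621 - 294 = 327

CCCXXVII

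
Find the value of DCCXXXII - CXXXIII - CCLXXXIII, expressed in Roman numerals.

DCCXXXII = 732, CXXXIII = 133, CCLXXXIII = 283
732 - 133 = 599
599 - 283 = 316

CCCXVI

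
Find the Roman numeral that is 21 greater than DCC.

DCC = 700
700 + 21 = 721

DCCXXI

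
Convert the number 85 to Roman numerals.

Convert 85 to Roman numerals:
  85 contains 1×50 (L)
  35 contains 3×10 (XXX)
  5 contains 1×5 (V)

LXXXV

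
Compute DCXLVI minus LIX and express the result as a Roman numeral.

DCXLVI = 646
LIX = 59
646 - 59 = 587

DLXXXVII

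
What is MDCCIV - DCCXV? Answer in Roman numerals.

MDCCIV = 1704
DCCXV = 715
1704 - 715 = 989

CMLXXXIX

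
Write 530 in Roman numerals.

Convert 530 to Roman numerals:
  530 contains 1×500 (D)
  30 contains 3×10 (XXX)

DXXX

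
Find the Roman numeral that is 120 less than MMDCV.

MMDCV = 2605
2605 - 120 = 2485

MMCDLXXXV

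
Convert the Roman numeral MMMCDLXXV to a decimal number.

MMMCDLXXV: M=1000, M=1000, M=1000, CD=400, L=50, X=10, X=10, V=5
1000 + 1000 + 1000 + 400 + 50 + 10 + 10 + 5 = 3475

3475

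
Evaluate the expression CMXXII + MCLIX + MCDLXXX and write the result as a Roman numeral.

CMXXII = 922, MCLIX = 1159, MCDLXXX = 1480
922 + 1159 = 2081
2081 + 1480 = 3561

MMMDLXI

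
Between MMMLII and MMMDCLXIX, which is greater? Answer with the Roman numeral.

MMMLII = 3052
MMMDCLXIX = 3669
3669 is larger

MMMDCLXIX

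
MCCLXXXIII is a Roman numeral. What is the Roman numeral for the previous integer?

MCCLXXXIII = 1283; previous is 1282

MCCLXXXII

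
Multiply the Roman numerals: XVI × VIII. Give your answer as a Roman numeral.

XVI = 16
VIII = 8
16 × 8 = 128

CXXVIII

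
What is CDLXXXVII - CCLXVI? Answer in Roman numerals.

CDLXXXVII = 487
CCLXVI = 266
487 - 266 = 221

CCXXI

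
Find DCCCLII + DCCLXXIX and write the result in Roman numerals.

DCCCLII = 852
DCCLXXIX = 779
852 + 779 = 1631

MDCXXXI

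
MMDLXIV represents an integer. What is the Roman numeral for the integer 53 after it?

MMDLXIV = 2564
2564 + 53 = 2617

MMDCXVII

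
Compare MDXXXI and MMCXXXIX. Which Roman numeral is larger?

MDXXXI = 1531
MMCXXXIX = 2139
2139 is larger

MMCXXXIX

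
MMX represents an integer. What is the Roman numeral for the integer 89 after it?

MMX = 2010
2010 + 89 = 2099

MMXCIX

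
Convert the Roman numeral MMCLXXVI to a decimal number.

MMCLXXVI: M=1000, M=1000, C=100, L=50, X=10, X=10, V=5, I=1
1000 + 1000 + 100 + 50 + 10 + 10 + 5 + 1 = 2176

2176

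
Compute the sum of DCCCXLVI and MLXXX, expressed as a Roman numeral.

DCCCXLVI = 846
MLXXX = 1080
846 + 1080 = 1926

MCMXXVI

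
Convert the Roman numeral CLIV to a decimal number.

CLIV: C=100, L=50, IV=4
100 + 50 + 4 = 154

154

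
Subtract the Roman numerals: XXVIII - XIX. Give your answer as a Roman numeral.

XXVIII = 28
XIX = 19
28 - 19 = 9

IX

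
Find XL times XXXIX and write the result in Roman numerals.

XL = 40
XXXIX = 39
40 × 39 = 1560

MDLX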